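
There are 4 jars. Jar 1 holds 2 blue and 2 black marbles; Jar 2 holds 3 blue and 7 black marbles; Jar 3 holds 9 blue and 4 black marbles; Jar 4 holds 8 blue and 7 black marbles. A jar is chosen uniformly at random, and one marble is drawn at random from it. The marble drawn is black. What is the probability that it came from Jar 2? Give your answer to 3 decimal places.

Posterior probability ≈ 0.355

Tabulate prior·likelihood by source: [1] prior 0.25, lik 0.5, product 0.1250; [2] prior 0.25, lik 0.7, product 0.1750; [3] prior 0.25, lik 0.3077, product 0.07692; [4] prior 0.25, lik 0.4667, product 0.1167.
Normalizing constant = 0.49359; the posterior for Jar 2 is its product over the sum, 0.1750/0.49359 = 0.355.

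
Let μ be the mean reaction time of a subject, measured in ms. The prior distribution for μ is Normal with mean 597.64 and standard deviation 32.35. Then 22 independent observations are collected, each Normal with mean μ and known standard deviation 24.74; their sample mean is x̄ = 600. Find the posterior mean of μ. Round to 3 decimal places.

Prior precision 1/τ₀² = 1/32.35² = 0.00095555; data precision n/σ² = 22/24.74² = 0.0359437.
Posterior precision = 0.00095555 + 0.0359437 = 0.0368993.
Posterior mean = (0.00095555·597.64 + 0.0359437·600) / 0.0368993 = 599.939.

Posterior mean ≈ 599.939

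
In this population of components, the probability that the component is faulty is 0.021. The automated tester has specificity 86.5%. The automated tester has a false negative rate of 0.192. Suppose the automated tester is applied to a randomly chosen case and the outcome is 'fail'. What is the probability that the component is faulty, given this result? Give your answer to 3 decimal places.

P(H | E) ≈ 0.114

Let H be the event that the component is faulty. P(H) = 0.021, so P(¬H) = 0.979. With E the 'fail' result, P(E|H) = 0.808 and P(E|¬H) = 0.135.
P(E) = 0.808·0.021 + 0.135·0.979 = 0.016968 + 0.13217 = 0.14913.
By Bayes' theorem, P(H|E) = 0.016968 / 0.14913 = 0.114.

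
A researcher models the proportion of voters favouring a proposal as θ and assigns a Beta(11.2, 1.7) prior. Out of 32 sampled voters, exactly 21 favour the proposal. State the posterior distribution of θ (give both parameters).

The binomial likelihood is conjugate to the Beta prior: with 21 successes and 11 failures, the posterior is Beta(11.2+21, 1.7+11) = Beta(32.2, 12.7).

Posterior: Beta(32.2, 12.7)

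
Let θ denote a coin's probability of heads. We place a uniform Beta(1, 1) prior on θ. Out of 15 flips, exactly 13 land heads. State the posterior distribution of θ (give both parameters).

The binomial likelihood is conjugate to the Beta prior: with 13 successes and 2 failures, the posterior is Beta(1+13, 1+2) = Beta(14, 3).

Posterior: Beta(14, 3)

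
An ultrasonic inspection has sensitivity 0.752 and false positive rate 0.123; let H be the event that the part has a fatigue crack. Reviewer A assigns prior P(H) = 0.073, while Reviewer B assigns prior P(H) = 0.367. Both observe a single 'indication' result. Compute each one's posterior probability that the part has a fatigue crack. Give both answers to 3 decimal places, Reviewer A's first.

The likelihood ratio for an 'indication' result is 0.752/0.123 = 6.1138.
Reviewer A: prior odds 0.073/0.927 = 0.078749; posterior odds 0.48146; posterior probability 0.325.
Reviewer B: prior odds 0.367/0.633 = 0.57978; posterior odds 3.5447; posterior probability 0.780.

Reviewer A: 0.325; Reviewer B: 0.780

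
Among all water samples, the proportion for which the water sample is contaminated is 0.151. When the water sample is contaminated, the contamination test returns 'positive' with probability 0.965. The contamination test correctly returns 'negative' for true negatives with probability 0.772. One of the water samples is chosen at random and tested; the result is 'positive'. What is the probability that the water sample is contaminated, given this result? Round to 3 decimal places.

Write H for 'the water sample is contaminated'. Prior odds H:¬H = 0.151/0.849 = 0.17786. For the 'positive' outcome, the likelihood ratio is 0.965/0.228 = 4.2325.
Posterior odds = 0.17786 × 4.2325 = 0.75277, so P(H|E) = 0.75277/(1+0.75277) = 0.429.

P(H | E) ≈ 0.429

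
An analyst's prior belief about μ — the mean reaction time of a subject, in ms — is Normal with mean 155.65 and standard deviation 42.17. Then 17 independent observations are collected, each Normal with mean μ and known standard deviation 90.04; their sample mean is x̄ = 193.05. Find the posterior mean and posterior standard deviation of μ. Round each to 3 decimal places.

With known σ, the Normal prior is conjugate. Weight on the data is w = (n/σ²)/(n/σ² + 1/τ₀²) = 0.00209690/(0.00209690+0.00056233) = 0.78854.
Posterior mean = w·x̄ + (1−w)·μ₀ = 0.78854·193.05 + 0.21146·155.65 = 185.141. Posterior variance = 1/(0.00209690+0.00056233) = 376.048, so SD = 19.392.

Posterior mean ≈ 185.141; posterior SD ≈ 19.392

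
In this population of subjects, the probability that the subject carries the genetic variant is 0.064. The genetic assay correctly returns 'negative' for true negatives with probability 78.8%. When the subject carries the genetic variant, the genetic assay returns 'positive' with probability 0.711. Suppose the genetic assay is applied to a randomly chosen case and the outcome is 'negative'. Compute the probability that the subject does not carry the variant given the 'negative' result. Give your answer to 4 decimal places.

Write H for 'the subject carries the genetic variant'. Prior odds H:¬H = 0.064/0.936 = 0.068376. For the 'negative' outcome, the likelihood ratio is 0.289/0.788 = 0.36675.
Posterior odds = 0.068376 × 0.36675 = 0.025077, so P(H|E) = 0.025077/(1+0.025077) = 0.0245. Then P(¬H|E) = 1 − 0.0245 = 0.9755.

P(¬H | E) ≈ 0.9755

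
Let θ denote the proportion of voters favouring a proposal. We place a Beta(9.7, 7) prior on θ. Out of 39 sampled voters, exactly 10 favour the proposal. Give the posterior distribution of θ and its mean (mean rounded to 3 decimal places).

The binomial likelihood is conjugate to the Beta prior: with 10 successes and 29 failures, the posterior is Beta(9.7+10, 7+29) = Beta(19.7, 36).
E[θ | data] = 19.7/(19.7+36) = 0.354.

Posterior: Beta(19.7, 36); mean ≈ 0.354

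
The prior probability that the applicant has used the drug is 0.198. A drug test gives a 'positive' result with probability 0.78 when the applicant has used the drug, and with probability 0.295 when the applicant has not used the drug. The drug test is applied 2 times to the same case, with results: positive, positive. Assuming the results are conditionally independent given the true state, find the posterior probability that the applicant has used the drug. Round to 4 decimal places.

Posterior P(H) ≈ 0.6332

With H the event that the applicant has used the drug, the joint likelihood of the observed sequence is P(data|H) = 0.78·0.78 = 0.60840 and P(data|¬H) = 0.295·0.295 = 0.087025.
Bayes: P(H|data) = 0.198·0.60840 / (0.198·0.60840 + 0.802·0.087025) = 0.12046/0.19026 = 0.6332.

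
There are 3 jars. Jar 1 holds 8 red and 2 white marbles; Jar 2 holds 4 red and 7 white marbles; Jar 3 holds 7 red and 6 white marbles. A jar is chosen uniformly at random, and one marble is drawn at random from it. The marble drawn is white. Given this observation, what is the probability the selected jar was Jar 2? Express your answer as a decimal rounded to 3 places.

P(white|Jar 1) = 0.2; P(white|Jar 2) = 0.6364; P(white|Jar 3) = 0.4615.
Prior × likelihood for each source: 0.333333·0.2=0.06667, 0.333333·0.6364=0.2121, 0.333333·0.4615=0.1538. Summing gives P(white) = 0.43263.
P(Jar 2 | white) = 0.2121 / 0.43263 = 0.490.

Posterior probability ≈ 0.490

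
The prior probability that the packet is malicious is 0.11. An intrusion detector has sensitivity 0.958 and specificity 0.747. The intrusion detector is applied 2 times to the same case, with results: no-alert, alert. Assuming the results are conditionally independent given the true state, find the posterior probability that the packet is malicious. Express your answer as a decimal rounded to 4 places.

Posterior P(H) ≈ 0.0256

With H the event that the packet is malicious, the joint likelihood of the observed sequence is P(data|H) = 0.042·0.958 = 0.040236 and P(data|¬H) = 0.747·0.253 = 0.18899.
Bayes: P(H|data) = 0.11·0.040236 / (0.11·0.040236 + 0.89·0.18899) = 0.0044260/0.17263 = 0.0256.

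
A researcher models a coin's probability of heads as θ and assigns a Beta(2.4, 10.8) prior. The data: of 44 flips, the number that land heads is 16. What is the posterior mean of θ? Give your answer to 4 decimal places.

The binomial likelihood is conjugate to the Beta prior: with 16 successes and 28 failures, the posterior is Beta(2.4+16, 10.8+28) = Beta(18.4, 38.8).
Posterior mean = α/(α+β) = 18.4/57.2 = 0.3217.

Posterior mean ≈ 0.3217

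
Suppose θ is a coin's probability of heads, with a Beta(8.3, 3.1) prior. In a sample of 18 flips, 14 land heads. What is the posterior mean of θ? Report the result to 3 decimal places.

Posterior mean ≈ 0.759

Observing 14 successes and 4 failures updates Beta(8.3, 3.1) by adding the success and failure counts to the two shape parameters: α = 8.3+14 = 22.3, β = 3.1+4 = 7.1.
Posterior mean = α/(α+β) = 22.3/29.4 = 0.759.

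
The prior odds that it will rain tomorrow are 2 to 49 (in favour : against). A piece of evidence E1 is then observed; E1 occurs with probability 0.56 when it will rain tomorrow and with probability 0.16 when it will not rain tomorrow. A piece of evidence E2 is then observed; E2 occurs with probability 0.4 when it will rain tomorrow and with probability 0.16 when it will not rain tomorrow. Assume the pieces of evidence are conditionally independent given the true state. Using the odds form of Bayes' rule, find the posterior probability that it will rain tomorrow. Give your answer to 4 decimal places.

Prior odds = 2/49 = 0.040816.
Likelihood ratio for E1 = 0.56/0.16 = 3.5000.
Likelihood ratio for E2 = 0.4/0.16 = 2.5000.
Posterior odds = prior odds × LR₁ × LR₂ = 0.35714.
Posterior probability = odds/(1+odds) = 0.35714/1.3571 = 0.2632.

Posterior probability ≈ 0.2632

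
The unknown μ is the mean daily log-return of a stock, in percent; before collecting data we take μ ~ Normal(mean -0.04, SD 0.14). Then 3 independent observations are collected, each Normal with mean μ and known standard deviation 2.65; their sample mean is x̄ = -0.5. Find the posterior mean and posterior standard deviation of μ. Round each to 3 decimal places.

Posterior mean ≈ -0.044; posterior SD ≈ 0.139

With known σ, the Normal prior is conjugate. Weight on the data is w = (n/σ²)/(n/σ² + 1/τ₀²) = 0.427198/(0.427198+51.0204) = 0.0083036.
Posterior mean = w·x̄ + (1−w)·μ₀ = 0.0083036·-0.5 + 0.99170·-0.04 = -0.044. Posterior variance = 1/(0.427198+51.0204) = 0.0194373, so SD = 0.139.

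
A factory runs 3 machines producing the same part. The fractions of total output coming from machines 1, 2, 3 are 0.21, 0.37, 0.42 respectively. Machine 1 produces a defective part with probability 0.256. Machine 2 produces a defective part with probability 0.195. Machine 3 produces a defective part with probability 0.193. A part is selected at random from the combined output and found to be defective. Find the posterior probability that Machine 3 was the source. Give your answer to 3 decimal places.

Posterior probability ≈ 0.392

P(defective|M1) = 0.256; P(defective|M2) = 0.195; P(defective|M3) = 0.193.
Prior × likelihood for each source: 0.21·0.256=0.05376, 0.37·0.195=0.07215, 0.42·0.193=0.08106. Summing gives P(defective) = 0.20697.
P(Machine 3 | defective) = 0.08106 / 0.20697 = 0.392.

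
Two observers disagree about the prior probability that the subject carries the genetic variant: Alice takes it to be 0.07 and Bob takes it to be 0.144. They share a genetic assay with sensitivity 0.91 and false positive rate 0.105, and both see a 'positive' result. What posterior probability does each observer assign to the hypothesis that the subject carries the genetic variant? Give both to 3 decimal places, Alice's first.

P('+'|H) = 0.91, P('+'|¬H) = 0.105.
Alice: numerator 0.91·0.07 = 0.063700; evidence = 0.063700+0.105·0.93 = 0.16135; posterior = 0.395.
Bob: numerator 0.91·0.144 = 0.13104; evidence = 0.13104+0.105·0.856 = 0.22092; posterior = 0.593.

Alice: 0.395; Bob: 0.593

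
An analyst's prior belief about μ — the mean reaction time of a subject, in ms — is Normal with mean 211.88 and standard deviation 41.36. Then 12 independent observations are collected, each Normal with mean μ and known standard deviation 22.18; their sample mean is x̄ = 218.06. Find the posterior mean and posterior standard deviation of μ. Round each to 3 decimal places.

With known σ, the Normal prior is conjugate. Weight on the data is w = (n/σ²)/(n/σ² + 1/τ₀²) = 0.0243926/(0.0243926+0.00058457) = 0.97660.
Posterior mean = w·x̄ + (1−w)·μ₀ = 0.97660·218.06 + 0.023404·211.88 = 217.915. Posterior variance = 1/(0.0243926+0.00058457) = 40.0366, so SD = 6.327.

Posterior mean ≈ 217.915; posterior SD ≈ 6.327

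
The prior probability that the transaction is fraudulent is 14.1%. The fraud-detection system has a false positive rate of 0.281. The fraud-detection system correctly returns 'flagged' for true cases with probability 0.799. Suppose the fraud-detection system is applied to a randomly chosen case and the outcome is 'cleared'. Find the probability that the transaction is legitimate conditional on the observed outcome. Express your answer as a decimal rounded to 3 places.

P(¬H | E) ≈ 0.956

Write H for 'the transaction is fraudulent'. Prior odds H:¬H = 0.141/0.859 = 0.16414. For the 'cleared' outcome, the likelihood ratio is 0.201/0.719 = 0.27955.
Posterior odds = 0.16414 × 0.27955 = 0.045887, so P(H|E) = 0.045887/(1+0.045887) = 0.044. Then P(¬H|E) = 1 − 0.044 = 0.956.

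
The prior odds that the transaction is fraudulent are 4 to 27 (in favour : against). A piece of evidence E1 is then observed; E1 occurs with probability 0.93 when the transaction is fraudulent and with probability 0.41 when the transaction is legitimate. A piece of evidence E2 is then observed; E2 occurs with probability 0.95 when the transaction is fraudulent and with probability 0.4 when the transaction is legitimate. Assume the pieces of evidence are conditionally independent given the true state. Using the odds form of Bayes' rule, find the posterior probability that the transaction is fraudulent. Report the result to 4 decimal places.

Prior odds = 4/27 = 0.14815. In log-odds, ln(0.14815) = -1.9095.
Add log likelihood ratios: ln(2.2683) + ln(2.3750) = 1.6840.
Posterior log-odds = -0.22552, so posterior odds = exp(-0.22552) = 0.79810. Converting, P(H|E) = 0.79810/1.7981 = 0.4439.

Posterior probability ≈ 0.4439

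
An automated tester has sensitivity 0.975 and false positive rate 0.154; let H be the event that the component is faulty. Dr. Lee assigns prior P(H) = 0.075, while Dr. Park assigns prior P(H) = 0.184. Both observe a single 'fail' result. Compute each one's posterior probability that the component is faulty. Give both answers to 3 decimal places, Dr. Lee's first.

The likelihood ratio for a 'fail' result is 0.975/0.154 = 6.3312.
Dr. Lee: prior odds 0.075/0.925 = 0.081081; posterior odds 0.51334; posterior probability 0.339.
Dr. Park: prior odds 0.184/0.816 = 0.22549; posterior odds 1.4276; posterior probability 0.588.

Dr. Lee: 0.339; Dr. Park: 0.588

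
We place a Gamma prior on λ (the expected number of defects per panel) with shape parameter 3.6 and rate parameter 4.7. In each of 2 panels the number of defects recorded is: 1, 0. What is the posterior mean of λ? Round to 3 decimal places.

The Poisson likelihood adds the total count to the shape and the number of exposure periods to the rate. Here ∑xᵢ = 1 and n = 2, so shape 3.6→4.6 and rate 4.7→6.7.
E[λ | data] = 4.6/6.7 = 0.687.

Posterior mean ≈ 0.687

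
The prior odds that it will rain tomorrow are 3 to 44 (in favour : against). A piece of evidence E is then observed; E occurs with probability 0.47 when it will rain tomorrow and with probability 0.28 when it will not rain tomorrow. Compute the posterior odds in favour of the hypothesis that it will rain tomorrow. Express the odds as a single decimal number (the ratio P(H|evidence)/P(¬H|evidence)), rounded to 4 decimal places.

Posterior odds ≈ 0.1144

Prior odds = 3/44 = 0.068182. In log-odds, ln(0.068182) = -2.6856.
Add log likelihood ratio: ln(1.6786) = 0.51794.
Posterior log-odds = -2.1676, so posterior odds = exp(-2.1676) = 0.11445.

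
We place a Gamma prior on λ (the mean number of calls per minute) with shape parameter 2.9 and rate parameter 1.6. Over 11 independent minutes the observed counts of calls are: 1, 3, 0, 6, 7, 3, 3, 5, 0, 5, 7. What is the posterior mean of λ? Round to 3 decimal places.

Total count ∑xᵢ = 40 over n = 11 minutes.
Gamma is conjugate to the Poisson likelihood: posterior is Gamma(shape = 2.9+40 = 42.9, rate = 1.6+11 = 12.6).
E[λ | data] = 42.9/12.6 = 3.405.

Posterior mean ≈ 3.405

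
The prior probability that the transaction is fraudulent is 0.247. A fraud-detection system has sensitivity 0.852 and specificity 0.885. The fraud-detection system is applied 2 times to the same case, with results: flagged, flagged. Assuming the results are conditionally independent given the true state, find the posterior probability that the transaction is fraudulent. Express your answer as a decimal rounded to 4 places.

Posterior P(H) ≈ 0.9474

Let H be the event that the transaction is fraudulent; start with P(H) = 0.247. P('flagged'|H) = 0.852, P('flagged'|¬H) = 0.115.
Update on result 1 ('flagged'): P(H) ← 0.852·0.2470 / (0.852·0.2470 + 0.115·0.7530) = 0.21044/0.29704 = 0.7085.
Update on result 2 ('flagged'): P(H) ← 0.852·0.7085 / (0.852·0.7085 + 0.115·0.2915) = 0.60362/0.63714 = 0.9474.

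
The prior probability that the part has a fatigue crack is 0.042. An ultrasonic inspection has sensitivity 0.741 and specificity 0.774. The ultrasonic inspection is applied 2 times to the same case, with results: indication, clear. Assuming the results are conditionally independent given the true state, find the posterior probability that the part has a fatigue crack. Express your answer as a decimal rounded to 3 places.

Posterior P(H) ≈ 0.046

With H the event that the part has a fatigue crack, the joint likelihood of the observed sequence is P(data|H) = 0.741·0.259 = 0.19192 and P(data|¬H) = 0.226·0.774 = 0.17492.
Bayes: P(H|data) = 0.042·0.19192 / (0.042·0.19192 + 0.958·0.17492) = 0.0080606/0.17564 = 0.0459.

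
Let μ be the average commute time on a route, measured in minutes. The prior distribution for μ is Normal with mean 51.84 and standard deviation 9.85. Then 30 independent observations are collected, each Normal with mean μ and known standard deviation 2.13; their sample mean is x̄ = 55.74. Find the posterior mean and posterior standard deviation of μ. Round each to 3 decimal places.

Posterior mean ≈ 55.734; posterior SD ≈ 0.389

With known σ, the Normal prior is conjugate. Weight on the data is w = (n/σ²)/(n/σ² + 1/τ₀²) = 6.61244/(6.61244+0.0103069) = 0.99844.
Posterior mean = w·x̄ + (1−w)·μ₀ = 0.99844·55.74 + 0.0015563·51.84 = 55.734. Posterior variance = 1/(6.61244+0.0103069) = 0.150995, so SD = 0.389.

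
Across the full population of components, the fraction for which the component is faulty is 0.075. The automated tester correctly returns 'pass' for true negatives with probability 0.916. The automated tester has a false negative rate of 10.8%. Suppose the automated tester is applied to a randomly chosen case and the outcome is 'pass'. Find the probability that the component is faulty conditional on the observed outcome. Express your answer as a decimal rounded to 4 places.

P(H | E) ≈ 0.0095

Let H be the event that the component is faulty. P(H) = 0.075, so P(¬H) = 0.925. With E the 'pass' result, P(E|H) = 0.108 and P(E|¬H) = 0.916.
P(E) = 0.108·0.075 + 0.916·0.925 = 0.0081000 + 0.84730 = 0.85540.
By Bayes' theorem, P(H|E) = 0.0081000 / 0.85540 = 0.0095.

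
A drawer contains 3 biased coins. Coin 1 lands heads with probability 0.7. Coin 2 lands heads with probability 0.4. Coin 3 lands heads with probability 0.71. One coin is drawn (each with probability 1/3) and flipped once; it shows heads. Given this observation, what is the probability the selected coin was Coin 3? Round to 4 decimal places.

Posterior probability ≈ 0.3923

P(heads|C1) = 0.7; P(heads|C2) = 0.4; P(heads|C3) = 0.71.
Prior × likelihood for each source: 0.333333·0.7=0.2333, 0.333333·0.4=0.1333, 0.333333·0.71=0.2367. Summing gives P(heads) = 0.60333.
P(Coin 3 | heads) = 0.2367 / 0.60333 = 0.3923.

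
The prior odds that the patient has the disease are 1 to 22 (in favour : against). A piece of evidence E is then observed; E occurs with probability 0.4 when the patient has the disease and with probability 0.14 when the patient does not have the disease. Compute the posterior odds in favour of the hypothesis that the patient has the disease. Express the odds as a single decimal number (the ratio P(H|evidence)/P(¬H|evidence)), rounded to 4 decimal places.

Posterior odds ≈ 0.1299

Prior odds = 1/22 = 0.045455.
Likelihood ratio for E = 0.4/0.14 = 2.8571.
Posterior odds = prior odds × LR = 0.12987.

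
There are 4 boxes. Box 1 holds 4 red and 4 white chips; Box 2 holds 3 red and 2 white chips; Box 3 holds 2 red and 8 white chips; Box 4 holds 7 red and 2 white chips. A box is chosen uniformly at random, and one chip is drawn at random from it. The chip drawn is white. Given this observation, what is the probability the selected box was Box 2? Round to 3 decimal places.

Posterior probability ≈ 0.208

Tabulate prior·likelihood by source: [1] prior 0.25, lik 0.5, product 0.1250; [2] prior 0.25, lik 0.4, product 0.1000; [3] prior 0.25, lik 0.8, product 0.2000; [4] prior 0.25, lik 0.2222, product 0.05556.
Normalizing constant = 0.48056; the posterior for Box 2 is its product over the sum, 0.1000/0.48056 = 0.208.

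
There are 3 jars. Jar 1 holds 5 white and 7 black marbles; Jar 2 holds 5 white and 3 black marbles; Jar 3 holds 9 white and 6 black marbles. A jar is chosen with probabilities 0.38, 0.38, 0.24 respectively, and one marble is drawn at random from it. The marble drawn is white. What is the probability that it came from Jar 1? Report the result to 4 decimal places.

Posterior probability ≈ 0.2933

Tabulate prior·likelihood by source: [1] prior 0.38, lik 0.4167, product 0.1583; [2] prior 0.38, lik 0.625, product 0.2375; [3] prior 0.24, lik 0.6, product 0.1440.
Normalizing constant = 0.53983; the posterior for Jar 1 is its product over the sum, 0.1583/0.53983 = 0.2933.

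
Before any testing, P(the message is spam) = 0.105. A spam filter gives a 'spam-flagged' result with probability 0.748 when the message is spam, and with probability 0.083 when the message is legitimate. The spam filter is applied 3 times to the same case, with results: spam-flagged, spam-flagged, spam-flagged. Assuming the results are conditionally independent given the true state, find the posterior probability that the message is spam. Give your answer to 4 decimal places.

Let H be the event that the message is spam; start with P(H) = 0.105. P('spam-flagged'|H) = 0.748, P('spam-flagged'|¬H) = 0.083.
Update on result 1 ('spam-flagged'): P(H) ← 0.748·0.1050 / (0.748·0.1050 + 0.083·0.8950) = 0.078540/0.15282 = 0.5139.
Update on result 2 ('spam-flagged'): P(H) ← 0.748·0.5139 / (0.748·0.5139 + 0.083·0.4861) = 0.38441/0.42476 = 0.9050.
Update on result 3 ('spam-flagged'): P(H) ← 0.748·0.9050 / (0.748·0.9050 + 0.083·0.0950) = 0.67695/0.68484 = 0.9885.

Posterior P(H) ≈ 0.9885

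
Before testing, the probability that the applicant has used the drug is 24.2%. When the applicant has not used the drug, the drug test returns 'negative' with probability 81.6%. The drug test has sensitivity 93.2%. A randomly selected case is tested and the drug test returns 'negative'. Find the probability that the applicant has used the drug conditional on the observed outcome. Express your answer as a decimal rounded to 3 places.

P(H | E) ≈ 0.026

Let H be the event that the applicant has used the drug. P(H) = 0.242, so P(¬H) = 0.758. With E the 'negative' result, P(E|H) = 0.068 and P(E|¬H) = 0.816.
P(E) = 0.068·0.242 + 0.816·0.758 = 0.016456 + 0.61853 = 0.63498.
By Bayes' theorem, P(H|E) = 0.016456 / 0.63498 = 0.026.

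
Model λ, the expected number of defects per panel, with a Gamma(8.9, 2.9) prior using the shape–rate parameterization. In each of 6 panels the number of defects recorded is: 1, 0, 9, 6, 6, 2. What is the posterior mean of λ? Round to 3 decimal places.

Posterior mean ≈ 3.697

Total count ∑xᵢ = 24 over n = 6 panels.
Gamma is conjugate to the Poisson likelihood: posterior is Gamma(shape = 8.9+24 = 32.9, rate = 2.9+6 = 8.9).
Posterior mean = shape/rate = 32.9/8.9 = 3.697.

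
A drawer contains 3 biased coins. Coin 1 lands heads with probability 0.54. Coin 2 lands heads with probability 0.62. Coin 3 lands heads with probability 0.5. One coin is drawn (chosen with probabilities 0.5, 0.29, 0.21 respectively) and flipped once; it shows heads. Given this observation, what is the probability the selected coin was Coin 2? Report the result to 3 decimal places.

Posterior probability ≈ 0.324

P(heads|C1) = 0.54; P(heads|C2) = 0.62; P(heads|C3) = 0.5.
Prior × likelihood for each source: 0.5·0.54=0.2700, 0.29·0.62=0.1798, 0.21·0.5=0.1050. Summing gives P(heads) = 0.55480.
P(Coin 2 | heads) = 0.1798 / 0.55480 = 0.324.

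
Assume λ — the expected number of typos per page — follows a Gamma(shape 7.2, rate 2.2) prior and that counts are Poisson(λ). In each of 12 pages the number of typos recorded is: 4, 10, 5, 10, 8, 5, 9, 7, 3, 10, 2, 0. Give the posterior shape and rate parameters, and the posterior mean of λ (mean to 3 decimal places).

Posterior: Gamma(shape=80.2, rate=14.2); mean ≈ 5.648

The Poisson likelihood adds the total count to the shape and the number of exposure periods to the rate. Here ∑xᵢ = 73 and n = 12, so shape 7.2→80.2 and rate 2.2→14.2.
Posterior mean = shape/rate = 80.2/14.2 = 5.648.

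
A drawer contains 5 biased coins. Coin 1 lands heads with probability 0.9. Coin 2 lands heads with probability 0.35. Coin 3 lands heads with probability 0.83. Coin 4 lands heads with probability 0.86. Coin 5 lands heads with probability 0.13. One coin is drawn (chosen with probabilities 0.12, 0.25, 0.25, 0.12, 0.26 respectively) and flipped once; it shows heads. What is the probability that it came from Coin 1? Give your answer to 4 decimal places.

Tabulate prior·likelihood by source: [1] prior 0.12, lik 0.9, product 0.1080; [2] prior 0.25, lik 0.35, product 0.08750; [3] prior 0.25, lik 0.83, product 0.2075; [4] prior 0.12, lik 0.86, product 0.1032; [5] prior 0.26, lik 0.13, product 0.03380.
Normalizing constant = 0.54000; the posterior for Coin 1 is its product over the sum, 0.1080/0.54000 = 0.2000.

Posterior probability ≈ 0.2000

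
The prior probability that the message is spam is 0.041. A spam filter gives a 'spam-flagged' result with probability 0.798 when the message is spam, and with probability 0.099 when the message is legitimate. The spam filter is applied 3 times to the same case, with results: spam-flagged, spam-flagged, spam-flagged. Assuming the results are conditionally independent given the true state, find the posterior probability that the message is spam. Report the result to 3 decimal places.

Posterior P(H) ≈ 0.957

With H the event that the message is spam, the joint likelihood of the observed sequence is P(data|H) = 0.798·0.798·0.798 = 0.50817 and P(data|¬H) = 0.099·0.099·0.099 = 0.00097030.
Bayes: P(H|data) = 0.041·0.50817 / (0.041·0.50817 + 0.959·0.00097030) = 0.020835/0.021765 = 0.9572.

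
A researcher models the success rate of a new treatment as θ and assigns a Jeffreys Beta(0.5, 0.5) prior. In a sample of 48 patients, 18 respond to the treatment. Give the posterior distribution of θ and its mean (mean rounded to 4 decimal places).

Posterior: Beta(18.5, 30.5); mean ≈ 0.3776

Observing 18 successes and 30 failures updates Beta(0.5, 0.5) by adding the success and failure counts to the two shape parameters: α = 0.5+18 = 18.5, β = 0.5+30 = 30.5.
E[θ | data] = 18.5/(18.5+30.5) = 0.3776.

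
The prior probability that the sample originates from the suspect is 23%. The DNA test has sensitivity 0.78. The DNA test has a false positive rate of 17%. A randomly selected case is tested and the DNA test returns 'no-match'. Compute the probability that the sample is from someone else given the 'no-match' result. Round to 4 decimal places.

Let H be the event that the sample originates from the suspect. P(H) = 0.23, so P(¬H) = 0.77. With E the 'no-match' result, P(E|H) = 0.22 and P(E|¬H) = 0.83.
P(E) = 0.22·0.23 + 0.83·0.77 = 0.050600 + 0.63910 = 0.68970.
By Bayes' theorem, P(H|E) = 0.050600 / 0.68970 = 0.0734. Hence P(¬H|E) = 1 − 0.0734 = 0.9266.

P(¬H | E) ≈ 0.9266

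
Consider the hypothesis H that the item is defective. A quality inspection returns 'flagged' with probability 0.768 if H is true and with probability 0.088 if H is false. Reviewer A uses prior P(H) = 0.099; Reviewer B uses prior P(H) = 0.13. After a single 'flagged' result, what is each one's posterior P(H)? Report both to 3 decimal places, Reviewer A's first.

Reviewer A: 0.490; Reviewer B: 0.566

The likelihood ratio for a 'flagged' result is 0.768/0.088 = 8.7273.
Reviewer A: prior odds 0.099/0.901 = 0.10988; posterior odds 0.95893; posterior probability 0.490.
Reviewer B: prior odds 0.13/0.87 = 0.14943; posterior odds 1.3041; posterior probability 0.566.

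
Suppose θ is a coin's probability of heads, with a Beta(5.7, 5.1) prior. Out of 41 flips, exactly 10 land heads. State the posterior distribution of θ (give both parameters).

Posterior: Beta(15.7, 36.1)

The binomial likelihood is conjugate to the Beta prior: with 10 successes and 31 failures, the posterior is Beta(5.7+10, 5.1+31) = Beta(15.7, 36.1).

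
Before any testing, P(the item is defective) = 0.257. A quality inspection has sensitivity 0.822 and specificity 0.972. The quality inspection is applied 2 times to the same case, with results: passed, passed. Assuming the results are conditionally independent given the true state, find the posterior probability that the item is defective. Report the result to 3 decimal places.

With H the event that the item is defective, the joint likelihood of the observed sequence is P(data|H) = 0.178·0.178 = 0.031684 and P(data|¬H) = 0.972·0.972 = 0.94478.
Bayes: P(H|data) = 0.257·0.031684 / (0.257·0.031684 + 0.743·0.94478) = 0.0081428/0.71012 = 0.0115.

Posterior P(H) ≈ 0.011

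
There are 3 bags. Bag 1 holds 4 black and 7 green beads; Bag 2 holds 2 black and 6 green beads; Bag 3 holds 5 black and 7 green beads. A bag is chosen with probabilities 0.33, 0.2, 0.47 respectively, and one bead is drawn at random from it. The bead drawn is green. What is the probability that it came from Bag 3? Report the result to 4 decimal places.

Tabulate prior·likelihood by source: [1] prior 0.33, lik 0.6364, product 0.2100; [2] prior 0.2, lik 0.75, product 0.1500; [3] prior 0.47, lik 0.5833, product 0.2742.
Normalizing constant = 0.63417; the posterior for Bag 3 is its product over the sum, 0.2742/0.63417 = 0.4323.

Posterior probability ≈ 0.4323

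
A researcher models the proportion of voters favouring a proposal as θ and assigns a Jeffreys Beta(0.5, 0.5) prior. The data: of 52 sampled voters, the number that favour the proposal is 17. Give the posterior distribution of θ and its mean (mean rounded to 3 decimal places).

Posterior: Beta(17.5, 35.5); mean ≈ 0.330

The binomial likelihood is conjugate to the Beta prior: with 17 successes and 35 failures, the posterior is Beta(0.5+17, 0.5+35) = Beta(17.5, 35.5).
Posterior mean = α/(α+β) = 17.5/53 = 0.330.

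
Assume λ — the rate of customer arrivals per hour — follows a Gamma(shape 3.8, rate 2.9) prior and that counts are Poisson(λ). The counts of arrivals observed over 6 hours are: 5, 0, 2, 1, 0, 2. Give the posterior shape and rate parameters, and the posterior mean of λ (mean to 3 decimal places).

Posterior: Gamma(shape=13.8, rate=8.9); mean ≈ 1.551

Total count ∑xᵢ = 10 over n = 6 hours.
Gamma is conjugate to the Poisson likelihood: posterior is Gamma(shape = 3.8+10 = 13.8, rate = 2.9+6 = 8.9).
Posterior mean = shape/rate = 13.8/8.9 = 1.551.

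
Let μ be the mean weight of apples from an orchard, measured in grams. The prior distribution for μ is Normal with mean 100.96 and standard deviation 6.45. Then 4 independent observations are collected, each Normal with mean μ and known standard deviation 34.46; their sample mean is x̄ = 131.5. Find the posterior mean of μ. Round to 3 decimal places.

Prior precision 1/τ₀² = 1/6.45² = 0.0240370; data precision n/σ² = 4/34.46² = 0.00336844.
Posterior precision = 0.0240370 + 0.00336844 = 0.0274055.
Posterior mean = (0.0240370·100.96 + 0.00336844·131.5) / 0.0274055 = 104.714.

Posterior mean ≈ 104.714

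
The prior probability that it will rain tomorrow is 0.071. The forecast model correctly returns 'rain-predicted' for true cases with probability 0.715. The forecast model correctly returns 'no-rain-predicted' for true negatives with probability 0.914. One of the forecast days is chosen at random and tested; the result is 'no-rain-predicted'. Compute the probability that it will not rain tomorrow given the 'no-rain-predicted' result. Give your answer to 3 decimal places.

P(¬H | E) ≈ 0.977

Write H for 'it will rain tomorrow'. Prior odds H:¬H = 0.071/0.929 = 0.076426. For the 'no-rain-predicted' outcome, the likelihood ratio is 0.285/0.914 = 0.31182.
Posterior odds = 0.076426 × 0.31182 = 0.023831, so P(H|E) = 0.023831/(1+0.023831) = 0.023. Then P(¬H|E) = 1 − 0.023 = 0.977.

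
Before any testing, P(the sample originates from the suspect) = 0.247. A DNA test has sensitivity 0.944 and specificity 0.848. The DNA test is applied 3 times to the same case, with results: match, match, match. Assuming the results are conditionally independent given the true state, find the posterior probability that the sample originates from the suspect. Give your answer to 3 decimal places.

Posterior P(H) ≈ 0.987

With H the event that the sample originates from the suspect, the joint likelihood of the observed sequence is P(data|H) = 0.944·0.944·0.944 = 0.84123 and P(data|¬H) = 0.152·0.152·0.152 = 0.0035118.
Bayes: P(H|data) = 0.247·0.84123 / (0.247·0.84123 + 0.753·0.0035118) = 0.20778/0.21043 = 0.9874.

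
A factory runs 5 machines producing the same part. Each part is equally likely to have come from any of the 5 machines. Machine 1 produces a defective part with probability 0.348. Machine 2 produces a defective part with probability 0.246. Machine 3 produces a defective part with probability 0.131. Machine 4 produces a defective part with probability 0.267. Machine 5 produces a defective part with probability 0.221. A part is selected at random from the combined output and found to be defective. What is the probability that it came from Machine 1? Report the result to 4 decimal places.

Tabulate prior·likelihood by source: [1] prior 0.2, lik 0.348, product 0.06960; [2] prior 0.2, lik 0.246, product 0.04920; [3] prior 0.2, lik 0.131, product 0.02620; [4] prior 0.2, lik 0.267, product 0.05340; [5] prior 0.2, lik 0.221, product 0.04420.
Normalizing constant = 0.24260; the posterior for Machine 1 is its product over the sum, 0.06960/0.24260 = 0.2869.

Posterior probability ≈ 0.2869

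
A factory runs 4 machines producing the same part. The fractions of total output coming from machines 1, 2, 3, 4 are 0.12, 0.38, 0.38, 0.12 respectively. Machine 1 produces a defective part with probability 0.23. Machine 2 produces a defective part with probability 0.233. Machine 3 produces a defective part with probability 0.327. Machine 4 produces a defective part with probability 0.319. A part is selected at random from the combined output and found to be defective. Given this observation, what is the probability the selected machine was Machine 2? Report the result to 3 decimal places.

Posterior probability ≈ 0.318

Tabulate prior·likelihood by source: [1] prior 0.12, lik 0.23, product 0.02760; [2] prior 0.38, lik 0.233, product 0.08854; [3] prior 0.38, lik 0.327, product 0.1243; [4] prior 0.12, lik 0.319, product 0.03828.
Normalizing constant = 0.27868; the posterior for Machine 2 is its product over the sum, 0.08854/0.27868 = 0.318.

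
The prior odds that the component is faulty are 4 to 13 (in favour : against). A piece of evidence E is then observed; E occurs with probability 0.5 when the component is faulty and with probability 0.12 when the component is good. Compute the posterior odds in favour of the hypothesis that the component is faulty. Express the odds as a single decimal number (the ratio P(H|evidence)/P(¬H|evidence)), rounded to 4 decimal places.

Posterior odds ≈ 1.2821

Prior odds = 4/13 = 0.30769. In log-odds, ln(0.30769) = -1.1787.
Add log likelihood ratio: ln(4.1667) = 1.4271.
Posterior log-odds = 0.24846, so posterior odds = exp(0.24846) = 1.2821.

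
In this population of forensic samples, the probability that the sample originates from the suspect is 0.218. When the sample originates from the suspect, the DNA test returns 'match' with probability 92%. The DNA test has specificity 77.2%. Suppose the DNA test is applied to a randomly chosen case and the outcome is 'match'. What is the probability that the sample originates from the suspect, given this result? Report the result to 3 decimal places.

P(H | E) ≈ 0.529

Let H be the event that the sample originates from the suspect. P(H) = 0.218, so P(¬H) = 0.782. With E the 'match' result, P(E|H) = 0.92 and P(E|¬H) = 0.228.
P(E) = 0.92·0.218 + 0.228·0.782 = 0.20056 + 0.17830 = 0.37886.
By Bayes' theorem, P(H|E) = 0.20056 / 0.37886 = 0.529.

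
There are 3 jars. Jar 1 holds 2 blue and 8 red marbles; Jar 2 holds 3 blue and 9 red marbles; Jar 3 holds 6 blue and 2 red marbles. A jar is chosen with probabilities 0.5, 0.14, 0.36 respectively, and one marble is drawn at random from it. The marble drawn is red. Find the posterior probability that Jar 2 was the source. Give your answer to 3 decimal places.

Tabulate prior·likelihood by source: [1] prior 0.5, lik 0.8, product 0.4000; [2] prior 0.14, lik 0.75, product 0.1050; [3] prior 0.36, lik 0.25, product 0.09000.
Normalizing constant = 0.59500; the posterior for Jar 2 is its product over the sum, 0.1050/0.59500 = 0.176.

Posterior probability ≈ 0.176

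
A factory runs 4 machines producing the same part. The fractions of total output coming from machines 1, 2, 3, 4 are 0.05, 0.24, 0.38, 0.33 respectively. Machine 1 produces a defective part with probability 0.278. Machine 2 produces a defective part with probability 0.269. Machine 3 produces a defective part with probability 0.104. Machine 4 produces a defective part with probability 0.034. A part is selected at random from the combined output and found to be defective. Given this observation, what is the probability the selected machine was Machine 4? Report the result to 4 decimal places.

P(defective|M1) = 0.278; P(defective|M2) = 0.269; P(defective|M3) = 0.104; P(defective|M4) = 0.034.
Prior × likelihood for each source: 0.05·0.278=0.01390, 0.24·0.269=0.06456, 0.38·0.104=0.03952, 0.33·0.034=0.01122. Summing gives P(defective) = 0.12920.
P(Machine 4 | defective) = 0.01122 / 0.12920 = 0.0868.

Posterior probability ≈ 0.0868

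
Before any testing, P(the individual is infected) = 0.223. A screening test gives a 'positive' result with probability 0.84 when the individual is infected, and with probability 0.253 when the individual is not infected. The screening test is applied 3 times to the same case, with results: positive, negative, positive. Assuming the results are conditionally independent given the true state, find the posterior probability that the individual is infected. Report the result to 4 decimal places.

With H the event that the individual is infected, the joint likelihood of the observed sequence is P(data|H) = 0.84·0.16·0.84 = 0.11290 and P(data|¬H) = 0.253·0.747·0.253 = 0.047815.
Bayes: P(H|data) = 0.223·0.11290 / (0.223·0.11290 + 0.777·0.047815) = 0.025176/0.062328 = 0.4039.

Posterior P(H) ≈ 0.4039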